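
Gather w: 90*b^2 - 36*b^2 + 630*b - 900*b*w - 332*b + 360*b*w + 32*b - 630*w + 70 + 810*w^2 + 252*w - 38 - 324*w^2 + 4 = 54*b^2 + 330*b + 486*w^2 + w*(-540*b - 378) + 36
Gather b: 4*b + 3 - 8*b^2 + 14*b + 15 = -8*b^2 + 18*b + 18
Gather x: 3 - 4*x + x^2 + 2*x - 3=x^2 - 2*x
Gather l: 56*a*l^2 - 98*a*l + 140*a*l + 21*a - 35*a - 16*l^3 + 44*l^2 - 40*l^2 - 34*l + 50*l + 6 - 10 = -14*a - 16*l^3 + l^2*(56*a + 4) + l*(42*a + 16) - 4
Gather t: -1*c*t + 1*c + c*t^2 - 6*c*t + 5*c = c*t^2 - 7*c*t + 6*c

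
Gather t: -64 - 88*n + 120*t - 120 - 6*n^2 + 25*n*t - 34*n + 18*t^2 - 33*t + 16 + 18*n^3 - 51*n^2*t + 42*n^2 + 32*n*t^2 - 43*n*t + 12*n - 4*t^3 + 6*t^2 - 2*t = 18*n^3 + 36*n^2 - 110*n - 4*t^3 + t^2*(32*n + 24) + t*(-51*n^2 - 18*n + 85) - 168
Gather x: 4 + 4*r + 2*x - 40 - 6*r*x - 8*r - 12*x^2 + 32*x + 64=-4*r - 12*x^2 + x*(34 - 6*r) + 28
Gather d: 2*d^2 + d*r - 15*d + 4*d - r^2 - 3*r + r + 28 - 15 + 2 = 2*d^2 + d*(r - 11) - r^2 - 2*r + 15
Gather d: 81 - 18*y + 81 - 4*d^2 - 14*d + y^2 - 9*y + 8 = -4*d^2 - 14*d + y^2 - 27*y + 170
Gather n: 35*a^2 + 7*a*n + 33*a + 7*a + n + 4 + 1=35*a^2 + 40*a + n*(7*a + 1) + 5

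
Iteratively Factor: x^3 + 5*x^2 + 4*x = (x + 4)*(x^2 + x) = x*(x + 4)*(x + 1)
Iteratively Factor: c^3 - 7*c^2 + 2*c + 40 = (c + 2)*(c^2 - 9*c + 20) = (c - 4)*(c + 2)*(c - 5)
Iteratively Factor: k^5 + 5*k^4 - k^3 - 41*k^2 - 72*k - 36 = (k + 1)*(k^4 + 4*k^3 - 5*k^2 - 36*k - 36) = (k + 1)*(k + 2)*(k^3 + 2*k^2 - 9*k - 18) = (k + 1)*(k + 2)*(k + 3)*(k^2 - k - 6) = (k + 1)*(k + 2)^2*(k + 3)*(k - 3)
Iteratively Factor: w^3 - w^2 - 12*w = (w - 4)*(w^2 + 3*w) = w*(w - 4)*(w + 3)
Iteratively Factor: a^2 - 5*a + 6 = (a - 2)*(a - 3)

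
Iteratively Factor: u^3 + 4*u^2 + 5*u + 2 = (u + 1)*(u^2 + 3*u + 2) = (u + 1)^2*(u + 2)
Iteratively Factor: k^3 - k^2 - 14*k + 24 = (k - 2)*(k^2 + k - 12) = (k - 3)*(k - 2)*(k + 4)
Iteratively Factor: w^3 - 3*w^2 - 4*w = (w - 4)*(w^2 + w) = (w - 4)*(w + 1)*(w)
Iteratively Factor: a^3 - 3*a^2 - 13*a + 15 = (a + 3)*(a^2 - 6*a + 5) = (a - 1)*(a + 3)*(a - 5)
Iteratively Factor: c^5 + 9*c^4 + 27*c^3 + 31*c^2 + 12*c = (c + 1)*(c^4 + 8*c^3 + 19*c^2 + 12*c) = (c + 1)*(c + 4)*(c^3 + 4*c^2 + 3*c) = c*(c + 1)*(c + 4)*(c^2 + 4*c + 3) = c*(c + 1)^2*(c + 4)*(c + 3)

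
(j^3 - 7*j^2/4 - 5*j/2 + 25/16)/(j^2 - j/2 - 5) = (8*j^2 + 6*j - 5)/(8*(j + 2))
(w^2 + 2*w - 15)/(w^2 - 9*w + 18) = (w + 5)/(w - 6)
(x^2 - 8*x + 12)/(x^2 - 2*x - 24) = (x - 2)/(x + 4)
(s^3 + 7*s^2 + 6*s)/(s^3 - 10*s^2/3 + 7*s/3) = 3*(s^2 + 7*s + 6)/(3*s^2 - 10*s + 7)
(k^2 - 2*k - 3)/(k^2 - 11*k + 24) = (k + 1)/(k - 8)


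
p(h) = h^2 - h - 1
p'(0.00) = -1.00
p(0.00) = -1.00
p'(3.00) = 5.00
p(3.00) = 5.00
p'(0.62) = 0.24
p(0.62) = -1.24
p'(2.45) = 3.90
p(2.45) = 2.55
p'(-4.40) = -9.80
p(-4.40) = 22.76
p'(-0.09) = -1.18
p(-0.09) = -0.90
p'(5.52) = 10.04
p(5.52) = 23.95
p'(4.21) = 7.42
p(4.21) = 12.51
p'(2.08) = 3.16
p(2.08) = 1.25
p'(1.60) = 2.20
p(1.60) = -0.04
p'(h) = 2*h - 1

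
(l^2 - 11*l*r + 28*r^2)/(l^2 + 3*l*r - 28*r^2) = (l - 7*r)/(l + 7*r)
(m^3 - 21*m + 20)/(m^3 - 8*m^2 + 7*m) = (m^2 + m - 20)/(m*(m - 7))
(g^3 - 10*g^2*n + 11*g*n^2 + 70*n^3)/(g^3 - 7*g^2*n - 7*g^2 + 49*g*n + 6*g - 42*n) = (g^2 - 3*g*n - 10*n^2)/(g^2 - 7*g + 6)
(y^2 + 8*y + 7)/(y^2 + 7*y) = (y + 1)/y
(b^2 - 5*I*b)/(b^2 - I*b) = (b - 5*I)/(b - I)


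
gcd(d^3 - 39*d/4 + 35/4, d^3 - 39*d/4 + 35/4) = d^3 - 39*d/4 + 35/4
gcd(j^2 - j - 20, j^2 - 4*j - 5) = j - 5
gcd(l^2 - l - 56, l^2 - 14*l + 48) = l - 8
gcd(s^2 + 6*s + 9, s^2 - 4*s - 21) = s + 3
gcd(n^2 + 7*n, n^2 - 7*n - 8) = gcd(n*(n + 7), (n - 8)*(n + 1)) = 1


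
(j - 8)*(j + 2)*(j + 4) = j^3 - 2*j^2 - 40*j - 64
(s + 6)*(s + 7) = s^2 + 13*s + 42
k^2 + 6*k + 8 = (k + 2)*(k + 4)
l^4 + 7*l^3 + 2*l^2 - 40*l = l*(l - 2)*(l + 4)*(l + 5)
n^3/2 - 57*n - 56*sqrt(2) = (n/2 + sqrt(2)/2)*(n - 8*sqrt(2))*(n + 7*sqrt(2))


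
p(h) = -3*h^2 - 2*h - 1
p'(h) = -6*h - 2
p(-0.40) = -0.68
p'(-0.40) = 0.40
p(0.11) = -1.26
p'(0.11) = -2.66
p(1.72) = -13.32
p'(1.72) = -12.32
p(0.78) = -4.39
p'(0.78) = -6.68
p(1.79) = -14.19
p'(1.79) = -12.74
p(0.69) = -3.81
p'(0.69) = -6.14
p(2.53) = -25.26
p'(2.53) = -17.18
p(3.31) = -40.49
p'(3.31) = -21.86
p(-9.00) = -226.00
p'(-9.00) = 52.00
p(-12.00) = -409.00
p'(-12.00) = 70.00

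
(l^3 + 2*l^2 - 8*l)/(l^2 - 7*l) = (l^2 + 2*l - 8)/(l - 7)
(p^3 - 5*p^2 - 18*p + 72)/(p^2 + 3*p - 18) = (p^2 - 2*p - 24)/(p + 6)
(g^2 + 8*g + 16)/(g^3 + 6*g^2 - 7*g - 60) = (g + 4)/(g^2 + 2*g - 15)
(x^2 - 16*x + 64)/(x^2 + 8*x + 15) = (x^2 - 16*x + 64)/(x^2 + 8*x + 15)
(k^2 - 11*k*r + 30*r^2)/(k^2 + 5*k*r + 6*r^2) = (k^2 - 11*k*r + 30*r^2)/(k^2 + 5*k*r + 6*r^2)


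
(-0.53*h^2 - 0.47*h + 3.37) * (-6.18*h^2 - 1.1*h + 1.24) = 3.2754*h^4 + 3.4876*h^3 - 20.9668*h^2 - 4.2898*h + 4.1788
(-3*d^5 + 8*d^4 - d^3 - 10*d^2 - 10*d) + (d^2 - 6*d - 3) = -3*d^5 + 8*d^4 - d^3 - 9*d^2 - 16*d - 3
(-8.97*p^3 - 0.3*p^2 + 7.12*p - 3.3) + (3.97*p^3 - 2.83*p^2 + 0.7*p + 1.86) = -5.0*p^3 - 3.13*p^2 + 7.82*p - 1.44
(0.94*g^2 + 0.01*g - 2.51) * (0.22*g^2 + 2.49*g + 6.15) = 0.2068*g^4 + 2.3428*g^3 + 5.2537*g^2 - 6.1884*g - 15.4365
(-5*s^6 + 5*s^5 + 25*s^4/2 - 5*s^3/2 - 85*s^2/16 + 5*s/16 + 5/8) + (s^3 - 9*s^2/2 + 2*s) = -5*s^6 + 5*s^5 + 25*s^4/2 - 3*s^3/2 - 157*s^2/16 + 37*s/16 + 5/8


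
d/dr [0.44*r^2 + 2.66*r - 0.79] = 0.88*r + 2.66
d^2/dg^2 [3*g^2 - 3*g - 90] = 6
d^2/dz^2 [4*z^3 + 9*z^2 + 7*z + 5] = 24*z + 18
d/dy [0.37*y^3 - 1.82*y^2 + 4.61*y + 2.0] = 1.11*y^2 - 3.64*y + 4.61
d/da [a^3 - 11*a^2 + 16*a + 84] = 3*a^2 - 22*a + 16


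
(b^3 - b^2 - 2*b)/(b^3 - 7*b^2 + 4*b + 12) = b/(b - 6)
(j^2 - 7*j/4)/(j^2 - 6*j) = (j - 7/4)/(j - 6)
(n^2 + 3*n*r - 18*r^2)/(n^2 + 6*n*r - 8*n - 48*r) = (n - 3*r)/(n - 8)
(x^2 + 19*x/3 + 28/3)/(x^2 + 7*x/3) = (x + 4)/x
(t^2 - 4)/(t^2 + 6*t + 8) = (t - 2)/(t + 4)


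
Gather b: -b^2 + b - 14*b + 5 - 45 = -b^2 - 13*b - 40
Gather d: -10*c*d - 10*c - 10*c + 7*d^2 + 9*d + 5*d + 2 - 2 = -20*c + 7*d^2 + d*(14 - 10*c)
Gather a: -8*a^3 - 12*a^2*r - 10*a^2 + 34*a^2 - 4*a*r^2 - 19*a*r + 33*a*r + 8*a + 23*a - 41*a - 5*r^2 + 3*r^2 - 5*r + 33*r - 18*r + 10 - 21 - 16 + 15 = -8*a^3 + a^2*(24 - 12*r) + a*(-4*r^2 + 14*r - 10) - 2*r^2 + 10*r - 12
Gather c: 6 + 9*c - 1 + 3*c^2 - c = 3*c^2 + 8*c + 5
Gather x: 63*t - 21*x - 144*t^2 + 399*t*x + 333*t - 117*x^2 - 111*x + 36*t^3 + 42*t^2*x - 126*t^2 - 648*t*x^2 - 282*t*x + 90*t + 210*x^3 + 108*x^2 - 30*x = 36*t^3 - 270*t^2 + 486*t + 210*x^3 + x^2*(-648*t - 9) + x*(42*t^2 + 117*t - 162)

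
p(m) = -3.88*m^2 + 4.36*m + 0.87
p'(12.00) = -88.76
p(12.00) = -505.53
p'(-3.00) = 27.64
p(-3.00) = -47.13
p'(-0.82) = 10.72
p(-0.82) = -5.31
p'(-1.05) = 12.51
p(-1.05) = -7.99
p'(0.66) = -0.76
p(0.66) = 2.06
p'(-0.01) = 4.44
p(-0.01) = 0.83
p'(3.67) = -24.12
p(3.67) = -35.39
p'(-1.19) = 13.59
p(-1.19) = -9.81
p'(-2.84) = 26.40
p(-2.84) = -42.81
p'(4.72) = -32.27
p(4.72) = -64.99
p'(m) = 4.36 - 7.76*m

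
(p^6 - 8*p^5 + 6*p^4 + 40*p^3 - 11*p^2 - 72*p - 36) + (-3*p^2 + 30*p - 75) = p^6 - 8*p^5 + 6*p^4 + 40*p^3 - 14*p^2 - 42*p - 111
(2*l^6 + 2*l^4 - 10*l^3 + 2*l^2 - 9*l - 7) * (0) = 0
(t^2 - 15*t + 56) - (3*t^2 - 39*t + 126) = -2*t^2 + 24*t - 70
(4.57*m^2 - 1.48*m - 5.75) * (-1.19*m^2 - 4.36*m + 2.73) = -5.4383*m^4 - 18.164*m^3 + 25.7714*m^2 + 21.0296*m - 15.6975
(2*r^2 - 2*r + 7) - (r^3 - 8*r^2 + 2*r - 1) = -r^3 + 10*r^2 - 4*r + 8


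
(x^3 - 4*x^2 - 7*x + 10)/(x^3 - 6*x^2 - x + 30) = (x - 1)/(x - 3)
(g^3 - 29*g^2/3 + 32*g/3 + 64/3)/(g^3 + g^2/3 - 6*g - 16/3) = (g - 8)/(g + 2)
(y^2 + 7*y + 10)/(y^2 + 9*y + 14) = (y + 5)/(y + 7)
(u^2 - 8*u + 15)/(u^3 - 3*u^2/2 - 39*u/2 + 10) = 2*(u - 3)/(2*u^2 + 7*u - 4)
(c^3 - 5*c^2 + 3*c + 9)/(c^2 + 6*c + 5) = (c^2 - 6*c + 9)/(c + 5)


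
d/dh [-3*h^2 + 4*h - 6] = 4 - 6*h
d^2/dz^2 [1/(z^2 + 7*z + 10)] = 2*(-z^2 - 7*z + (2*z + 7)^2 - 10)/(z^2 + 7*z + 10)^3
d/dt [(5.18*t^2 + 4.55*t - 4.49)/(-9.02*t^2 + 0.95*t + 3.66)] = (45.962*t^2 - 43.082*t + 20.9185)/(81.3604*t^4 - 17.138*t^3 - 65.1239*t^2 + 6.954*t + 13.3956)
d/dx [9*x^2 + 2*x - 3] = 18*x + 2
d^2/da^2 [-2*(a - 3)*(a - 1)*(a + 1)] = 12 - 12*a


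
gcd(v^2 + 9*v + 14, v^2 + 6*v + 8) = v + 2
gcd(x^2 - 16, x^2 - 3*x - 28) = x + 4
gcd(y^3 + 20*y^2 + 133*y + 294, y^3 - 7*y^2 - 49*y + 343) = y + 7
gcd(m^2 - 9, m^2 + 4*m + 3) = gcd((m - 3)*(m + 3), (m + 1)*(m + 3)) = m + 3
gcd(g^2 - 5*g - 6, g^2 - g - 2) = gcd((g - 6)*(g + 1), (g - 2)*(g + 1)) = g + 1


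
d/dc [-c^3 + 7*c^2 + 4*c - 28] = -3*c^2 + 14*c + 4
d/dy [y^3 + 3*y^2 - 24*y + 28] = 3*y^2 + 6*y - 24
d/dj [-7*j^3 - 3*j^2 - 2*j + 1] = -21*j^2 - 6*j - 2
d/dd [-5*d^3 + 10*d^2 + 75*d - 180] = -15*d^2 + 20*d + 75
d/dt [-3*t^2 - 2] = -6*t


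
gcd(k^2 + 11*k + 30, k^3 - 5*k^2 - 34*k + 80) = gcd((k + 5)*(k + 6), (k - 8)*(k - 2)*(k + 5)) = k + 5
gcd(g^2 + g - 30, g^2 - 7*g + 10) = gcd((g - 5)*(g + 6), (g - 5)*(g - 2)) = g - 5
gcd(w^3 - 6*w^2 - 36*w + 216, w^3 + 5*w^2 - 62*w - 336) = w + 6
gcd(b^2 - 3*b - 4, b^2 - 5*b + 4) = b - 4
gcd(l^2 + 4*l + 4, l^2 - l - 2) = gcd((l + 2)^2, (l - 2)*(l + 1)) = 1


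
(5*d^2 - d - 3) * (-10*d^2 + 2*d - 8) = -50*d^4 + 20*d^3 - 12*d^2 + 2*d + 24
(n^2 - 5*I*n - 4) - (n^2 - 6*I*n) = I*n - 4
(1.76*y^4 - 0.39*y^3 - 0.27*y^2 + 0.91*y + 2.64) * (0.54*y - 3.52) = 0.9504*y^5 - 6.4058*y^4 + 1.227*y^3 + 1.4418*y^2 - 1.7776*y - 9.2928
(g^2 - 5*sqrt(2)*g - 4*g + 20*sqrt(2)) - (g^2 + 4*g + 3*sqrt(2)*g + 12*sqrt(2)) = -8*sqrt(2)*g - 8*g + 8*sqrt(2)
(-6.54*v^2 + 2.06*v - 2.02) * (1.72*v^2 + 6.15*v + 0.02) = -11.2488*v^4 - 36.6778*v^3 + 9.0638*v^2 - 12.3818*v - 0.0404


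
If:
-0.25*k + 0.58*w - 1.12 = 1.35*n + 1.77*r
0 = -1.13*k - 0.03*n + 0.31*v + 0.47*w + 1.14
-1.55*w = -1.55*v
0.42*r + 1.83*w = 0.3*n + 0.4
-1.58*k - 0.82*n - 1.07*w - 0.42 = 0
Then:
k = 0.89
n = -1.92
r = 0.63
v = -0.24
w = -0.24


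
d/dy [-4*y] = -4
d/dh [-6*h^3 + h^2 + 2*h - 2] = -18*h^2 + 2*h + 2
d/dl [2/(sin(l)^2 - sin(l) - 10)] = 2*(1 - 2*sin(l))*cos(l)/(sin(l) + cos(l)^2 + 9)^2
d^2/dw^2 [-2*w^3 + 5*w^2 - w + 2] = 10 - 12*w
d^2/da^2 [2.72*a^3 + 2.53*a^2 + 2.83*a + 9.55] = 16.32*a + 5.06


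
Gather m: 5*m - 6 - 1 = 5*m - 7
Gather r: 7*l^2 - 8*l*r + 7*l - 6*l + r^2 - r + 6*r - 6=7*l^2 + l + r^2 + r*(5 - 8*l) - 6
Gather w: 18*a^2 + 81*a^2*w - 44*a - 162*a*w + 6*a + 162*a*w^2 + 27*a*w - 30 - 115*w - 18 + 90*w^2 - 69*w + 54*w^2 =18*a^2 - 38*a + w^2*(162*a + 144) + w*(81*a^2 - 135*a - 184) - 48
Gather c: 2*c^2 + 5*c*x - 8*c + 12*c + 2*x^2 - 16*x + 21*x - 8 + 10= 2*c^2 + c*(5*x + 4) + 2*x^2 + 5*x + 2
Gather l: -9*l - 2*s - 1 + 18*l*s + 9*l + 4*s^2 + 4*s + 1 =18*l*s + 4*s^2 + 2*s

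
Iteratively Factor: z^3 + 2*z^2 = (z)*(z^2 + 2*z) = z^2*(z + 2)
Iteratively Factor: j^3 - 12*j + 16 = (j - 2)*(j^2 + 2*j - 8) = (j - 2)*(j + 4)*(j - 2)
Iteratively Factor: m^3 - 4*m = (m)*(m^2 - 4) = m*(m + 2)*(m - 2)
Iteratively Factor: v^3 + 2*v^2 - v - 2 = (v + 1)*(v^2 + v - 2) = (v + 1)*(v + 2)*(v - 1)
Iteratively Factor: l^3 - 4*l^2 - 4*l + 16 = (l - 4)*(l^2 - 4) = (l - 4)*(l + 2)*(l - 2)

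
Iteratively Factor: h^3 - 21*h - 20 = (h + 1)*(h^2 - h - 20) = (h - 5)*(h + 1)*(h + 4)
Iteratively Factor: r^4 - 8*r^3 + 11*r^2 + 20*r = (r + 1)*(r^3 - 9*r^2 + 20*r) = (r - 5)*(r + 1)*(r^2 - 4*r) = r*(r - 5)*(r + 1)*(r - 4)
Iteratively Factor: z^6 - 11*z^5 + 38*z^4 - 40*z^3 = (z)*(z^5 - 11*z^4 + 38*z^3 - 40*z^2) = z*(z - 2)*(z^4 - 9*z^3 + 20*z^2) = z^2*(z - 2)*(z^3 - 9*z^2 + 20*z) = z^2*(z - 4)*(z - 2)*(z^2 - 5*z) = z^2*(z - 5)*(z - 4)*(z - 2)*(z)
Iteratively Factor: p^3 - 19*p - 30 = (p + 2)*(p^2 - 2*p - 15) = (p - 5)*(p + 2)*(p + 3)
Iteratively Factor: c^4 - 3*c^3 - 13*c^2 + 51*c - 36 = (c - 1)*(c^3 - 2*c^2 - 15*c + 36) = (c - 1)*(c + 4)*(c^2 - 6*c + 9) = (c - 3)*(c - 1)*(c + 4)*(c - 3)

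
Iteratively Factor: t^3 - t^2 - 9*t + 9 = (t - 3)*(t^2 + 2*t - 3) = (t - 3)*(t - 1)*(t + 3)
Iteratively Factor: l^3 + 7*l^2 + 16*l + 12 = (l + 2)*(l^2 + 5*l + 6) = (l + 2)*(l + 3)*(l + 2)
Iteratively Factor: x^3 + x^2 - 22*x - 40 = (x - 5)*(x^2 + 6*x + 8) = (x - 5)*(x + 2)*(x + 4)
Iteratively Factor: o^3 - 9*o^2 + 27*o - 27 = (o - 3)*(o^2 - 6*o + 9) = (o - 3)^2*(o - 3)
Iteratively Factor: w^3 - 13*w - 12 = (w + 3)*(w^2 - 3*w - 4) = (w - 4)*(w + 3)*(w + 1)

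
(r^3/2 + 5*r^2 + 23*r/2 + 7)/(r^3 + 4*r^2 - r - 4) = (r^2 + 9*r + 14)/(2*(r^2 + 3*r - 4))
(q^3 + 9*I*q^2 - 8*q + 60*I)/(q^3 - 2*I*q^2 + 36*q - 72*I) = (q + 5*I)/(q - 6*I)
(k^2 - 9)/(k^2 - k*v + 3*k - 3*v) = (3 - k)/(-k + v)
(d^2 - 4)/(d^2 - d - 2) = (d + 2)/(d + 1)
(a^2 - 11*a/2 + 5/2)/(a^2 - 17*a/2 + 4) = (a - 5)/(a - 8)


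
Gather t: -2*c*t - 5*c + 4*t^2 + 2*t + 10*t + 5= -5*c + 4*t^2 + t*(12 - 2*c) + 5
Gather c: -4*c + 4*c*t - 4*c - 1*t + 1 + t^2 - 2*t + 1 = c*(4*t - 8) + t^2 - 3*t + 2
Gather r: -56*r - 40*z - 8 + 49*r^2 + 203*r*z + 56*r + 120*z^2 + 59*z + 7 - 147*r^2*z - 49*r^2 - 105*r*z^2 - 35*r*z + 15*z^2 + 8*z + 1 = -147*r^2*z + r*(-105*z^2 + 168*z) + 135*z^2 + 27*z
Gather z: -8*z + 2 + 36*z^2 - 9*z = 36*z^2 - 17*z + 2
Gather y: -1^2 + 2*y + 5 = 2*y + 4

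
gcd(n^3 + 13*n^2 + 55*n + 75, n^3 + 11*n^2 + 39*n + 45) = n^2 + 8*n + 15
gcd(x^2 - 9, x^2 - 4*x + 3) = x - 3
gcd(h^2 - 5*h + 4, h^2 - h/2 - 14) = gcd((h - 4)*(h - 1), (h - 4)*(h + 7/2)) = h - 4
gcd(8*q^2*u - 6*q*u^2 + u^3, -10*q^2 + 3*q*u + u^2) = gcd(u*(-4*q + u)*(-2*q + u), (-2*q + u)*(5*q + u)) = 2*q - u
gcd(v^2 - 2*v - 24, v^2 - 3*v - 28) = v + 4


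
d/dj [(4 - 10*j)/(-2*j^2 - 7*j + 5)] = 2*(-10*j^2 + 8*j - 11)/(4*j^4 + 28*j^3 + 29*j^2 - 70*j + 25)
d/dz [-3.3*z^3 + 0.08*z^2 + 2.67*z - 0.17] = -9.9*z^2 + 0.16*z + 2.67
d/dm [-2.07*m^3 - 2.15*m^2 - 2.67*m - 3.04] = -6.21*m^2 - 4.3*m - 2.67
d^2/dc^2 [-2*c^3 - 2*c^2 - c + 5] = -12*c - 4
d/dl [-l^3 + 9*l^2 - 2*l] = -3*l^2 + 18*l - 2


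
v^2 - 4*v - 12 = (v - 6)*(v + 2)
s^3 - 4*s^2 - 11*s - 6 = (s - 6)*(s + 1)^2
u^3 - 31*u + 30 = (u - 5)*(u - 1)*(u + 6)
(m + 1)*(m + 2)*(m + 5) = m^3 + 8*m^2 + 17*m + 10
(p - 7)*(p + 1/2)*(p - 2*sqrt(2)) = p^3 - 13*p^2/2 - 2*sqrt(2)*p^2 - 7*p/2 + 13*sqrt(2)*p + 7*sqrt(2)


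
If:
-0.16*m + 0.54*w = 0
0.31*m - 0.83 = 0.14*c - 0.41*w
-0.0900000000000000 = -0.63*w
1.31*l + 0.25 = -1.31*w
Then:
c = -4.44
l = -0.33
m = 0.48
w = 0.14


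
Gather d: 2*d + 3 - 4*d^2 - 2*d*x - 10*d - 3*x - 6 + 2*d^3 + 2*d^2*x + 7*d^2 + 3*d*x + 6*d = 2*d^3 + d^2*(2*x + 3) + d*(x - 2) - 3*x - 3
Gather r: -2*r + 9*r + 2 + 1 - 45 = 7*r - 42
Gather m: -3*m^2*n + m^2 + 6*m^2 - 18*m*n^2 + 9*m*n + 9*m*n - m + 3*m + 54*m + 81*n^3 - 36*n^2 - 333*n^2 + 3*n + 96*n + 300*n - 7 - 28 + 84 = m^2*(7 - 3*n) + m*(-18*n^2 + 18*n + 56) + 81*n^3 - 369*n^2 + 399*n + 49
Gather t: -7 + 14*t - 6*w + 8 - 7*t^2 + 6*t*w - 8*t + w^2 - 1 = -7*t^2 + t*(6*w + 6) + w^2 - 6*w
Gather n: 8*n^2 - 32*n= 8*n^2 - 32*n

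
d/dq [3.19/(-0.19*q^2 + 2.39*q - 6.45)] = (1.2122*q - 7.6241)/(0.19*q^2 - 2.39*q + 6.45)^2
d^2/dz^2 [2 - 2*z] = 0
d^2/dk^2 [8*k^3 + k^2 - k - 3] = 48*k + 2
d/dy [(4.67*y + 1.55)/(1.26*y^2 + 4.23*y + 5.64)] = (-5.8842*y^2 - 3.906*y + 19.7823)/(1.5876*y^4 + 10.6596*y^3 + 32.1057*y^2 + 47.7144*y + 31.8096)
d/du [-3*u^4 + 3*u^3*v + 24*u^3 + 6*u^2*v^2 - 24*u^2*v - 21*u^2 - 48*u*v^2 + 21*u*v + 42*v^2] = -12*u^3 + 9*u^2*v + 72*u^2 + 12*u*v^2 - 48*u*v - 42*u - 48*v^2 + 21*v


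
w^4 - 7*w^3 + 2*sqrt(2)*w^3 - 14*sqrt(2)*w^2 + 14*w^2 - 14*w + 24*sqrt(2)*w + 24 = (w - 4)*(w - 3)*(w + sqrt(2))^2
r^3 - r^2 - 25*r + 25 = (r - 5)*(r - 1)*(r + 5)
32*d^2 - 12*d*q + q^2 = (-8*d + q)*(-4*d + q)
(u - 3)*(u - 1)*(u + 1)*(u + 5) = u^4 + 2*u^3 - 16*u^2 - 2*u + 15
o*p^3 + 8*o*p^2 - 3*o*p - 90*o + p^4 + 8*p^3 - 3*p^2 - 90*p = (o + p)*(p - 3)*(p + 5)*(p + 6)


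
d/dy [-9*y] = -9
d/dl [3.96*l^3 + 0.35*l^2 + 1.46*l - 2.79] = 11.88*l^2 + 0.7*l + 1.46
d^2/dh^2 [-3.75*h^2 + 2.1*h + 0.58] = -7.50000000000000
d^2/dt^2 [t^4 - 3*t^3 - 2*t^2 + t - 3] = 12*t^2 - 18*t - 4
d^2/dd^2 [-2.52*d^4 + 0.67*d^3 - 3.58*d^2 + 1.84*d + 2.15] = -30.24*d^2 + 4.02*d - 7.16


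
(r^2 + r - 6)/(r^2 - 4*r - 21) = (r - 2)/(r - 7)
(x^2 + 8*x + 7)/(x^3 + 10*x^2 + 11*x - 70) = (x + 1)/(x^2 + 3*x - 10)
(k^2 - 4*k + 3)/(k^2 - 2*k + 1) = (k - 3)/(k - 1)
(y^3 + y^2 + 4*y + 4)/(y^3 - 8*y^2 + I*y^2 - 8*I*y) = (y^3 + y^2 + 4*y + 4)/(y*(y^2 + y*(-8 + I) - 8*I))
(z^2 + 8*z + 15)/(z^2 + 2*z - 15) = (z + 3)/(z - 3)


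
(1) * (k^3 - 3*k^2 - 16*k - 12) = k^3 - 3*k^2 - 16*k - 12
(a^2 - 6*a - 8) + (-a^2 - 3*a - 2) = -9*a - 10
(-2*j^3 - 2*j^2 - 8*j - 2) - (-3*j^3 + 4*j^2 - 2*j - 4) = j^3 - 6*j^2 - 6*j + 2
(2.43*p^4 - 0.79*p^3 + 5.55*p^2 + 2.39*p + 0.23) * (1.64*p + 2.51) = 3.9852*p^5 + 4.8037*p^4 + 7.1191*p^3 + 17.8501*p^2 + 6.3761*p + 0.5773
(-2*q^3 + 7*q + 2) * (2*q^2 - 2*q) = -4*q^5 + 4*q^4 + 14*q^3 - 10*q^2 - 4*q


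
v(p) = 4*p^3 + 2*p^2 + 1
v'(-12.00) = 1680.00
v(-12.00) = -6623.00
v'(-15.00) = 2640.00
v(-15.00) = -13049.00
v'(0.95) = 14.63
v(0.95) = 6.23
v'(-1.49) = 20.68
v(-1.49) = -7.79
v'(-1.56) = 22.96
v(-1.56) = -9.32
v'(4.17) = 225.35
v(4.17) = 325.82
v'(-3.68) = 147.79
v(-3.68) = -171.26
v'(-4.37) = 211.68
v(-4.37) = -294.62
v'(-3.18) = 108.63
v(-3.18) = -107.40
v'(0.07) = 0.34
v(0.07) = 1.01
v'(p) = 12*p^2 + 4*p = 4*p*(3*p + 1)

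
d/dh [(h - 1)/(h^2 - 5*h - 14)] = (h^2 - 5*h - (h - 1)*(2*h - 5) - 14)/(-h^2 + 5*h + 14)^2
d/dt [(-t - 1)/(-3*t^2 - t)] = (t*(3*t + 1) - (t + 1)*(6*t + 1))/(t^2*(3*t + 1)^2)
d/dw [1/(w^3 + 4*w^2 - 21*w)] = (-3*w^2 - 8*w + 21)/(w^2*(w^2 + 4*w - 21)^2)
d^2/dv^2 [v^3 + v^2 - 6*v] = 6*v + 2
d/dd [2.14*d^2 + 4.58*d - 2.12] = 4.28*d + 4.58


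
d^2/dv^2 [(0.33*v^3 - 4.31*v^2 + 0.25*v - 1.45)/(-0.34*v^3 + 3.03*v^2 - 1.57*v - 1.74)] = (1.11022302462516e-16*v^7 + 0.31654*v^6 + 0.883523999999994*v^5 - 7.90459200000004*v^4 - 28.021618*v^3 + 217.222818*v^2 - 60.436638*v + 49.901402)/(0.039304*v^9 - 1.050804*v^8 + 9.908994*v^7 - 36.919179*v^6 + 35.000949*v^5 + 31.091229*v^4 - 42.706079*v^3 - 14.654106*v^2 + 14.259996*v + 5.268024)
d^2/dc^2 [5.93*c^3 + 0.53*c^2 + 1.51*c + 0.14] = 35.58*c + 1.06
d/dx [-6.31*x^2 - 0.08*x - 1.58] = -12.62*x - 0.08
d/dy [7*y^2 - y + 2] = 14*y - 1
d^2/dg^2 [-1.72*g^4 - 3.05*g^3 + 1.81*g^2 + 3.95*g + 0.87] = -20.64*g^2 - 18.3*g + 3.62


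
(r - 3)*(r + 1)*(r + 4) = r^3 + 2*r^2 - 11*r - 12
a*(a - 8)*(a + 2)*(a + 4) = a^4 - 2*a^3 - 40*a^2 - 64*a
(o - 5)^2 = o^2 - 10*o + 25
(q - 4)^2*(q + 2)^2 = q^4 - 4*q^3 - 12*q^2 + 32*q + 64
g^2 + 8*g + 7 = (g + 1)*(g + 7)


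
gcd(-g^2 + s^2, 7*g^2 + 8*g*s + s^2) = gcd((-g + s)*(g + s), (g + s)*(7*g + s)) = g + s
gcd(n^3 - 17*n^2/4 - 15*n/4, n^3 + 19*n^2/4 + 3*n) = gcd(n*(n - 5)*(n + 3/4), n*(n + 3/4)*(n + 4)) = n^2 + 3*n/4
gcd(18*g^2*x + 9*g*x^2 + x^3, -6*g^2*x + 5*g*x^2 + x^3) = 6*g*x + x^2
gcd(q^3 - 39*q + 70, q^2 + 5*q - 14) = q^2 + 5*q - 14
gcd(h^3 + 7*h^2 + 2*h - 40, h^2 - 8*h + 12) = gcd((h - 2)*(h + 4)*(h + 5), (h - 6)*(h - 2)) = h - 2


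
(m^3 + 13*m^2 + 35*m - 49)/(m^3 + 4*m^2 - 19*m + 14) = (m + 7)/(m - 2)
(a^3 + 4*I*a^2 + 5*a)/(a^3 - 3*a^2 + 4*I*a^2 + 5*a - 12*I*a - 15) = a/(a - 3)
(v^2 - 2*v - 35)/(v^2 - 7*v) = (v + 5)/v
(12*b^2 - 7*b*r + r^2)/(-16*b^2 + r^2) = (-3*b + r)/(4*b + r)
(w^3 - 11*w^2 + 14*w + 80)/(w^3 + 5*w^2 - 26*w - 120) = (w^2 - 6*w - 16)/(w^2 + 10*w + 24)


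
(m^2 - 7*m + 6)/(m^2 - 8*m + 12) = (m - 1)/(m - 2)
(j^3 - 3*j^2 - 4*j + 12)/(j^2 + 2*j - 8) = (j^2 - j - 6)/(j + 4)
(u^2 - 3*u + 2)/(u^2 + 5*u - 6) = (u - 2)/(u + 6)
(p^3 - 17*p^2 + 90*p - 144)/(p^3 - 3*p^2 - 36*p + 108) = (p - 8)/(p + 6)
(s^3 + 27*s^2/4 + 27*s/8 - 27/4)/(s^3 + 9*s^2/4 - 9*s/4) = (s^2 + 15*s/2 + 9)/(s*(s + 3))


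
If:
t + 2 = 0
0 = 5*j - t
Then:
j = -2/5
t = -2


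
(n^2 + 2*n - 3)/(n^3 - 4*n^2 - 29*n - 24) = (n - 1)/(n^2 - 7*n - 8)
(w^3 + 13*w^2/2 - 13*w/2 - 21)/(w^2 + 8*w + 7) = (w^2 - w/2 - 3)/(w + 1)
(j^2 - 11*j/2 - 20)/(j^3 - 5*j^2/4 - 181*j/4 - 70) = 2*(2*j + 5)/(4*j^2 + 27*j + 35)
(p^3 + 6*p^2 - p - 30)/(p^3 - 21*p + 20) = (p^2 + p - 6)/(p^2 - 5*p + 4)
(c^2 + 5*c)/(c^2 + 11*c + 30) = c/(c + 6)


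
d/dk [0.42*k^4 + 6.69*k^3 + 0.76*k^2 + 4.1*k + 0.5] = 1.68*k^3 + 20.07*k^2 + 1.52*k + 4.1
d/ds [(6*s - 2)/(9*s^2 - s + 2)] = 2*(-27*s^2 + 18*s + 5)/(81*s^4 - 18*s^3 + 37*s^2 - 4*s + 4)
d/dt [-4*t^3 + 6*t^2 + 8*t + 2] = -12*t^2 + 12*t + 8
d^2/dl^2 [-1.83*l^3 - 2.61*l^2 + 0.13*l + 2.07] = -10.98*l - 5.22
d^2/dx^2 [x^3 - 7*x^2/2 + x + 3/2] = 6*x - 7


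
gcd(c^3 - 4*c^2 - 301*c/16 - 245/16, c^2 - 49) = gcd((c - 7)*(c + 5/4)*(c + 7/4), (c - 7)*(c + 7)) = c - 7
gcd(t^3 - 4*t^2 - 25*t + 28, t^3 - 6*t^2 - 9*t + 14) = t^2 - 8*t + 7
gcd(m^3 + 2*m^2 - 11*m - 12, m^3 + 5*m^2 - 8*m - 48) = m^2 + m - 12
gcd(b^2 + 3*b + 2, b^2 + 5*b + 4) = b + 1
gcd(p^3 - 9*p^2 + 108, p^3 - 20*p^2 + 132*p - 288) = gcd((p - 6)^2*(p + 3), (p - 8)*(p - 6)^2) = p^2 - 12*p + 36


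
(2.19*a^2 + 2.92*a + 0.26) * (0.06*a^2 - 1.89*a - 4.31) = 0.1314*a^4 - 3.9639*a^3 - 14.9421*a^2 - 13.0766*a - 1.1206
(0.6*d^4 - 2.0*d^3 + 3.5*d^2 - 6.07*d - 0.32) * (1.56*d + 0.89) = 0.936*d^5 - 2.586*d^4 + 3.68*d^3 - 6.3542*d^2 - 5.9015*d - 0.2848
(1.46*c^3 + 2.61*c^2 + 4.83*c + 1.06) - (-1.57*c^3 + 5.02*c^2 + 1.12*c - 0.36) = 3.03*c^3 - 2.41*c^2 + 3.71*c + 1.42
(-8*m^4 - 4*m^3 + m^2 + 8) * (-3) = 24*m^4 + 12*m^3 - 3*m^2 - 24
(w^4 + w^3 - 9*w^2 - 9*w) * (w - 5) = w^5 - 4*w^4 - 14*w^3 + 36*w^2 + 45*w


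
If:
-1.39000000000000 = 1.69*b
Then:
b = -0.82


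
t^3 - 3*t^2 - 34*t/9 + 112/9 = (t - 8/3)*(t - 7/3)*(t + 2)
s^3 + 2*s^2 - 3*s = s*(s - 1)*(s + 3)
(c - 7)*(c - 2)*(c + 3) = c^3 - 6*c^2 - 13*c + 42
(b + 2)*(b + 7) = b^2 + 9*b + 14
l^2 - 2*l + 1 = (l - 1)^2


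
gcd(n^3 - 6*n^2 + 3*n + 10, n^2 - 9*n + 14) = n - 2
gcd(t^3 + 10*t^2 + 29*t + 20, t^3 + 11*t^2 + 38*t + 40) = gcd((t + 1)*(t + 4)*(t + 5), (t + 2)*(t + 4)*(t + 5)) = t^2 + 9*t + 20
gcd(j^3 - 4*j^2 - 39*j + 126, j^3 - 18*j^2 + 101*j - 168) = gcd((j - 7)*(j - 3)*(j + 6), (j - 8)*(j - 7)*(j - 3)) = j^2 - 10*j + 21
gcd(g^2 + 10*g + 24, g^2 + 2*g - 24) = g + 6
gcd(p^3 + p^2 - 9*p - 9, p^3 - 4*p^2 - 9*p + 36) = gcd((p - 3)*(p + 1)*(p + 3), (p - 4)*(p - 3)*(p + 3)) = p^2 - 9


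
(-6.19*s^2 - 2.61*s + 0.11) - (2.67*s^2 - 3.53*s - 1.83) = -8.86*s^2 + 0.92*s + 1.94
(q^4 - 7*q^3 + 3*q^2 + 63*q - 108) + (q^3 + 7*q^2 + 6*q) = q^4 - 6*q^3 + 10*q^2 + 69*q - 108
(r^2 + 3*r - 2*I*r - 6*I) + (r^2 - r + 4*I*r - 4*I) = 2*r^2 + 2*r + 2*I*r - 10*I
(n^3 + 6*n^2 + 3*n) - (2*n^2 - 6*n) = n^3 + 4*n^2 + 9*n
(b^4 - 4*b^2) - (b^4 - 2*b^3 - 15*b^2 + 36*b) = 2*b^3 + 11*b^2 - 36*b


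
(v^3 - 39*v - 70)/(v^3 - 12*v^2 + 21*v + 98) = (v + 5)/(v - 7)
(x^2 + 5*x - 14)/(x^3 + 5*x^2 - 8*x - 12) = (x + 7)/(x^2 + 7*x + 6)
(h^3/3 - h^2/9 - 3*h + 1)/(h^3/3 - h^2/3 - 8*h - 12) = (h^2 - 10*h/3 + 1)/(h^2 - 4*h - 12)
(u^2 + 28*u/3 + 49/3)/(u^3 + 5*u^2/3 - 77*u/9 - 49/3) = 3*(u + 7)/(3*u^2 - 2*u - 21)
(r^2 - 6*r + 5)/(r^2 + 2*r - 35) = (r - 1)/(r + 7)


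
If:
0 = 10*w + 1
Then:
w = -1/10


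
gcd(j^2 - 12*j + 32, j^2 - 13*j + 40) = j - 8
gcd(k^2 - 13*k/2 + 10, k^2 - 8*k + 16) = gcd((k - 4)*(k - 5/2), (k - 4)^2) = k - 4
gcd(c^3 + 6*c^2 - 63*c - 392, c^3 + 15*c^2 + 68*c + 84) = c + 7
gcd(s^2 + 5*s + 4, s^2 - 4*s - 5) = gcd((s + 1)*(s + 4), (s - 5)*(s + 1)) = s + 1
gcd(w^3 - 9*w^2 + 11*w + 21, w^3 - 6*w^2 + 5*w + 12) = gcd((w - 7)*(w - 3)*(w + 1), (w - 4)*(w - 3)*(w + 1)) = w^2 - 2*w - 3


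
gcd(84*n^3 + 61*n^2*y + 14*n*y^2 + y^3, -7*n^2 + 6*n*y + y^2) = 7*n + y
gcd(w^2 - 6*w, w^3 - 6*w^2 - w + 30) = 1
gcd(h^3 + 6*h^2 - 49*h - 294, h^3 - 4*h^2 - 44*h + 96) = h + 6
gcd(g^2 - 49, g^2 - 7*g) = g - 7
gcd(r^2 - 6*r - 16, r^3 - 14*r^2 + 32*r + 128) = r^2 - 6*r - 16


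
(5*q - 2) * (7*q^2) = 35*q^3 - 14*q^2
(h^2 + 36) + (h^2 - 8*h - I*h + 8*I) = 2*h^2 - 8*h - I*h + 36 + 8*I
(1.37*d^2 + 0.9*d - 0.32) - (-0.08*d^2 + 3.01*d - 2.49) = 1.45*d^2 - 2.11*d + 2.17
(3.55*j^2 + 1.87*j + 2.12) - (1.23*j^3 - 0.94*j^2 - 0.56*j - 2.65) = -1.23*j^3 + 4.49*j^2 + 2.43*j + 4.77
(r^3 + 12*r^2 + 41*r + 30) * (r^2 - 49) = r^5 + 12*r^4 - 8*r^3 - 558*r^2 - 2009*r - 1470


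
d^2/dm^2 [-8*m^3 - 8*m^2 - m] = -48*m - 16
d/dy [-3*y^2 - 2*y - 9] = -6*y - 2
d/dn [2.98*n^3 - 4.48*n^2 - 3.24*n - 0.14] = 8.94*n^2 - 8.96*n - 3.24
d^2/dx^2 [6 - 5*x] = 0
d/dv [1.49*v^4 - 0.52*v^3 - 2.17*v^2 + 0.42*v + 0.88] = 5.96*v^3 - 1.56*v^2 - 4.34*v + 0.42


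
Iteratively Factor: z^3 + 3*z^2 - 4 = (z + 2)*(z^2 + z - 2) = (z + 2)^2*(z - 1)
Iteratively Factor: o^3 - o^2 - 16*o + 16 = (o + 4)*(o^2 - 5*o + 4) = (o - 1)*(o + 4)*(o - 4)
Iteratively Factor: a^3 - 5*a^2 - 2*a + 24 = (a - 4)*(a^2 - a - 6) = (a - 4)*(a - 3)*(a + 2)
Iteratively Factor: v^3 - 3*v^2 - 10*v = (v + 2)*(v^2 - 5*v) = v*(v + 2)*(v - 5)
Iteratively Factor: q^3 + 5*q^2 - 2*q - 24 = (q - 2)*(q^2 + 7*q + 12) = (q - 2)*(q + 3)*(q + 4)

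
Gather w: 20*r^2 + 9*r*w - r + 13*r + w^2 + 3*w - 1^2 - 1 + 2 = 20*r^2 + 12*r + w^2 + w*(9*r + 3)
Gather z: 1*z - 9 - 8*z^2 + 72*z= -8*z^2 + 73*z - 9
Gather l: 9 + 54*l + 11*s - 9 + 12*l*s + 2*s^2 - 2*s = l*(12*s + 54) + 2*s^2 + 9*s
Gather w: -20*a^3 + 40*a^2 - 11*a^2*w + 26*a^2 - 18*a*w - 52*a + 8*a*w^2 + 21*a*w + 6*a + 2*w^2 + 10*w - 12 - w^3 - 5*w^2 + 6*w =-20*a^3 + 66*a^2 - 46*a - w^3 + w^2*(8*a - 3) + w*(-11*a^2 + 3*a + 16) - 12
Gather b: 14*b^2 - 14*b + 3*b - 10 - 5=14*b^2 - 11*b - 15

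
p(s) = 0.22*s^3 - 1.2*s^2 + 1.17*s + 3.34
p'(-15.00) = 185.67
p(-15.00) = -1026.71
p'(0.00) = 1.17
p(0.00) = 3.34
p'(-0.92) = 3.94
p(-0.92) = 1.08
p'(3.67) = 1.25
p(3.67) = 2.35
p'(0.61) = -0.05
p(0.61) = 3.66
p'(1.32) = -0.85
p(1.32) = 3.30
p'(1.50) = -0.94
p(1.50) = 3.14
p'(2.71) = -0.49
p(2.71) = 2.08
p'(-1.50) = 6.26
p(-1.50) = -1.86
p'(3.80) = 1.58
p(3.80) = 2.53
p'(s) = 0.66*s^2 - 2.4*s + 1.17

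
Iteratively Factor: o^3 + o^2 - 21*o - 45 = (o - 5)*(o^2 + 6*o + 9) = (o - 5)*(o + 3)*(o + 3)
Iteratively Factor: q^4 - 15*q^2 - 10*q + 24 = (q + 3)*(q^3 - 3*q^2 - 6*q + 8) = (q - 1)*(q + 3)*(q^2 - 2*q - 8) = (q - 4)*(q - 1)*(q + 3)*(q + 2)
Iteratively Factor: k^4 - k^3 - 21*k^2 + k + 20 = (k + 1)*(k^3 - 2*k^2 - 19*k + 20) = (k - 1)*(k + 1)*(k^2 - k - 20) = (k - 1)*(k + 1)*(k + 4)*(k - 5)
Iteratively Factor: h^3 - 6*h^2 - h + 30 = (h - 5)*(h^2 - h - 6) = (h - 5)*(h + 2)*(h - 3)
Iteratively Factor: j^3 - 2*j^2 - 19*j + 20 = (j - 1)*(j^2 - j - 20) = (j - 5)*(j - 1)*(j + 4)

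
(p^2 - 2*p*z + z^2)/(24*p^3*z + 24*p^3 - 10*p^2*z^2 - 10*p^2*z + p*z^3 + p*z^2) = (p^2 - 2*p*z + z^2)/(p*(24*p^2*z + 24*p^2 - 10*p*z^2 - 10*p*z + z^3 + z^2))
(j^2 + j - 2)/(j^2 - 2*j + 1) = (j + 2)/(j - 1)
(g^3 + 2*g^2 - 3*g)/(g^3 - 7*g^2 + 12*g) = (g^2 + 2*g - 3)/(g^2 - 7*g + 12)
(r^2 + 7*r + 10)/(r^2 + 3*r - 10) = (r + 2)/(r - 2)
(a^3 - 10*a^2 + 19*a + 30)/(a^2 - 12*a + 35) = (a^2 - 5*a - 6)/(a - 7)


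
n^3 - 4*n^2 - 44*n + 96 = (n - 8)*(n - 2)*(n + 6)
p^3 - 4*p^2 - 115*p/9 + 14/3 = (p - 6)*(p - 1/3)*(p + 7/3)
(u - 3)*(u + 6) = u^2 + 3*u - 18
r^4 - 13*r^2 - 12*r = r*(r - 4)*(r + 1)*(r + 3)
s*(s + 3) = s^2 + 3*s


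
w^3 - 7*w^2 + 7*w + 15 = (w - 5)*(w - 3)*(w + 1)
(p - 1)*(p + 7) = p^2 + 6*p - 7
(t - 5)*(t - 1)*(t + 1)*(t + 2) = t^4 - 3*t^3 - 11*t^2 + 3*t + 10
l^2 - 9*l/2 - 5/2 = (l - 5)*(l + 1/2)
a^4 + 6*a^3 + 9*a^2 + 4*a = a*(a + 1)^2*(a + 4)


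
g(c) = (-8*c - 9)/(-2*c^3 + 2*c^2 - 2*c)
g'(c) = (-8*c - 9)*(6*c^2 - 4*c + 2)/(-2*c^3 + 2*c^2 - 2*c)^2 - 8/(-2*c^3 + 2*c^2 - 2*c) = (8*c*(c^2 - c + 1) - (8*c + 9)*(3*c^2 - 2*c + 1))/(2*c^2*(c^2 - c + 1)^2)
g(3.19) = 0.68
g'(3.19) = -0.51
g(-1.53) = 0.22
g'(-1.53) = -0.21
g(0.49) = 17.58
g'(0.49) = -24.52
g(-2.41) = 0.23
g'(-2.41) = 0.06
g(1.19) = 6.35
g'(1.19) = -9.73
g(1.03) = 8.12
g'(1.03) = -12.46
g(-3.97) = 0.14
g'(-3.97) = 0.05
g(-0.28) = -8.89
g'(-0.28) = -52.46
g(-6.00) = 0.08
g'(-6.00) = 0.02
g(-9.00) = 0.04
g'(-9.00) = 0.01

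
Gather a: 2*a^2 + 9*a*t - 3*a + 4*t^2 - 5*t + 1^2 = 2*a^2 + a*(9*t - 3) + 4*t^2 - 5*t + 1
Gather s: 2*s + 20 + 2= 2*s + 22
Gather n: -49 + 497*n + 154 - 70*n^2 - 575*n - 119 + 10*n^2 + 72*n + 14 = -60*n^2 - 6*n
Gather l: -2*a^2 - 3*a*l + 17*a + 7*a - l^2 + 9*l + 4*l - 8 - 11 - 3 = -2*a^2 + 24*a - l^2 + l*(13 - 3*a) - 22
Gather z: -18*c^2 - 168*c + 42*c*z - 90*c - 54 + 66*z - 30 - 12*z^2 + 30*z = -18*c^2 - 258*c - 12*z^2 + z*(42*c + 96) - 84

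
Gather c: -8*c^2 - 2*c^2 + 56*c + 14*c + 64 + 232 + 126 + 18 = -10*c^2 + 70*c + 440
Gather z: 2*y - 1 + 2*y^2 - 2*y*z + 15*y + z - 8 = 2*y^2 + 17*y + z*(1 - 2*y) - 9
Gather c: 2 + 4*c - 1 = 4*c + 1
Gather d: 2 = 2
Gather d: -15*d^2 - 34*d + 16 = -15*d^2 - 34*d + 16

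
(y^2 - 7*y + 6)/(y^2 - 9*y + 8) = (y - 6)/(y - 8)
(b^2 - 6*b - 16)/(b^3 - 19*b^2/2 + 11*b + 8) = 2*(b + 2)/(2*b^2 - 3*b - 2)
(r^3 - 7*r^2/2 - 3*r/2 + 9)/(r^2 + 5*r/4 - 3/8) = 4*(r^2 - 5*r + 6)/(4*r - 1)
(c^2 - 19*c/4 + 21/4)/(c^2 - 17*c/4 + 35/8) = 2*(c - 3)/(2*c - 5)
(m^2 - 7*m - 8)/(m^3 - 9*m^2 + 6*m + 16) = 1/(m - 2)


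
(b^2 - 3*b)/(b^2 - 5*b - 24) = b*(3 - b)/(-b^2 + 5*b + 24)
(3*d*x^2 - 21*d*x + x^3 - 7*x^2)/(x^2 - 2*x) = (3*d*x - 21*d + x^2 - 7*x)/(x - 2)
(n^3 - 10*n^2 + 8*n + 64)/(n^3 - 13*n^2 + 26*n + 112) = (n - 4)/(n - 7)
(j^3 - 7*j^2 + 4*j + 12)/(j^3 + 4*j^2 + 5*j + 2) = (j^2 - 8*j + 12)/(j^2 + 3*j + 2)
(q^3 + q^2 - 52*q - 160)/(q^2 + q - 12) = (q^2 - 3*q - 40)/(q - 3)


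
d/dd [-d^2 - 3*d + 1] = -2*d - 3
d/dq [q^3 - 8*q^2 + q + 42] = 3*q^2 - 16*q + 1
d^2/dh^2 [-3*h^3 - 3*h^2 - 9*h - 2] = -18*h - 6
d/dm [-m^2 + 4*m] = 4 - 2*m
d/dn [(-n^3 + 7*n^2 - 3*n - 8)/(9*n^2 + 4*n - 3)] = (-9*n^4 - 8*n^3 + 64*n^2 + 102*n + 41)/(81*n^4 + 72*n^3 - 38*n^2 - 24*n + 9)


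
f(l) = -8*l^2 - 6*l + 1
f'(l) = -16*l - 6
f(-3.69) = -85.79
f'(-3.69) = 53.04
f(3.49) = -117.38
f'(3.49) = -61.84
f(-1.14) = -2.56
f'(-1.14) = 12.24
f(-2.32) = -28.14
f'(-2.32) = 31.12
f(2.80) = -78.52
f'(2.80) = -50.80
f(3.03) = -90.63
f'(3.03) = -54.48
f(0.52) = -4.28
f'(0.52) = -14.32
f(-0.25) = 2.00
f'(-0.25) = -2.00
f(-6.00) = -251.00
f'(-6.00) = 90.00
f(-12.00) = -1079.00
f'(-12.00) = 186.00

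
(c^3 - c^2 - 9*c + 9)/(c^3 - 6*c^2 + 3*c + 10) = (c^3 - c^2 - 9*c + 9)/(c^3 - 6*c^2 + 3*c + 10)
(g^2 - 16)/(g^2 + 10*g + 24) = (g - 4)/(g + 6)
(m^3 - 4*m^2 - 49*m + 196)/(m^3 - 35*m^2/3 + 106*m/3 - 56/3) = 3*(m + 7)/(3*m - 2)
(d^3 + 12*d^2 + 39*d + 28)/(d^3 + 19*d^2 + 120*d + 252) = (d^2 + 5*d + 4)/(d^2 + 12*d + 36)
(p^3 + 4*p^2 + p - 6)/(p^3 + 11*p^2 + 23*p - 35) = (p^2 + 5*p + 6)/(p^2 + 12*p + 35)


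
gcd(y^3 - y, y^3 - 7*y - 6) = y + 1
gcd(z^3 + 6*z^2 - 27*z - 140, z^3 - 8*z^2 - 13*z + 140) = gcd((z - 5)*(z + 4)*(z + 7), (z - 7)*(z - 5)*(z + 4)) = z^2 - z - 20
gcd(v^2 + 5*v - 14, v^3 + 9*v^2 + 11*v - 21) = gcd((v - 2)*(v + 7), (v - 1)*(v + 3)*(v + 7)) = v + 7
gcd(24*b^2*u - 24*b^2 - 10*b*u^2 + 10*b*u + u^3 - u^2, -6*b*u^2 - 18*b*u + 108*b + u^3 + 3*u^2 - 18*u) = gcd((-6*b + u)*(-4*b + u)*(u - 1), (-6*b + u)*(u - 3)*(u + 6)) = -6*b + u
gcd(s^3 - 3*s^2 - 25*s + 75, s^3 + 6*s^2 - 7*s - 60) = s^2 + 2*s - 15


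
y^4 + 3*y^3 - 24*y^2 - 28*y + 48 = (y - 4)*(y - 1)*(y + 2)*(y + 6)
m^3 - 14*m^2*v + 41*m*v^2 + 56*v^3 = (m - 8*v)*(m - 7*v)*(m + v)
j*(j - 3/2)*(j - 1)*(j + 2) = j^4 - j^3/2 - 7*j^2/2 + 3*j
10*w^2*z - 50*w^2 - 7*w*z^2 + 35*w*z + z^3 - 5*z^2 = (-5*w + z)*(-2*w + z)*(z - 5)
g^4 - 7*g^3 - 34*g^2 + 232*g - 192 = (g - 8)*(g - 4)*(g - 1)*(g + 6)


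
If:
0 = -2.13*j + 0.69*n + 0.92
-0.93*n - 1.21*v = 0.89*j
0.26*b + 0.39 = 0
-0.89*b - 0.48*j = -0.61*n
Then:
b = -1.50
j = -0.37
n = -2.48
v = 2.18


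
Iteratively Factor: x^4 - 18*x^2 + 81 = (x + 3)*(x^3 - 3*x^2 - 9*x + 27) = (x - 3)*(x + 3)*(x^2 - 9) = (x - 3)^2*(x + 3)*(x + 3)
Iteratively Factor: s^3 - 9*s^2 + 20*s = (s - 5)*(s^2 - 4*s) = (s - 5)*(s - 4)*(s)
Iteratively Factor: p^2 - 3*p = (p - 3)*(p)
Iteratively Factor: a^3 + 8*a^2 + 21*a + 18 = (a + 3)*(a^2 + 5*a + 6) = (a + 2)*(a + 3)*(a + 3)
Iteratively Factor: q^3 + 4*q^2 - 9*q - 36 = (q + 3)*(q^2 + q - 12) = (q - 3)*(q + 3)*(q + 4)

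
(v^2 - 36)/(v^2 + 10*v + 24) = (v - 6)/(v + 4)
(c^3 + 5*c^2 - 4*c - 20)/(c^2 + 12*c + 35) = (c^2 - 4)/(c + 7)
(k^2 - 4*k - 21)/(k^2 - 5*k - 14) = (k + 3)/(k + 2)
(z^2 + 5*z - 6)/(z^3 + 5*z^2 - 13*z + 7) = (z + 6)/(z^2 + 6*z - 7)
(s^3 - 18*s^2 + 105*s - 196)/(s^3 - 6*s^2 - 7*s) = (s^2 - 11*s + 28)/(s*(s + 1))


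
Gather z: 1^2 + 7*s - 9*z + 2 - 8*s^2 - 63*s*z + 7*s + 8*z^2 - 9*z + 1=-8*s^2 + 14*s + 8*z^2 + z*(-63*s - 18) + 4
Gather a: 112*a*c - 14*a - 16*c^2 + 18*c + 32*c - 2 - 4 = a*(112*c - 14) - 16*c^2 + 50*c - 6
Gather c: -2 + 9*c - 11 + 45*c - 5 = 54*c - 18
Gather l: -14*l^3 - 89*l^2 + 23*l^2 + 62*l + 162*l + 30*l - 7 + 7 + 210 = -14*l^3 - 66*l^2 + 254*l + 210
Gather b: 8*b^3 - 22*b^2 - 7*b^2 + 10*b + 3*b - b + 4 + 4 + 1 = 8*b^3 - 29*b^2 + 12*b + 9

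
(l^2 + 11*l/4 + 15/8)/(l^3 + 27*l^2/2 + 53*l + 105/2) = (l + 5/4)/(l^2 + 12*l + 35)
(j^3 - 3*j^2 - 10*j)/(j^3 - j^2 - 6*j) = (j - 5)/(j - 3)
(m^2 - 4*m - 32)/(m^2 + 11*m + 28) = (m - 8)/(m + 7)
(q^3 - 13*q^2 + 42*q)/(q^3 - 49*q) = (q - 6)/(q + 7)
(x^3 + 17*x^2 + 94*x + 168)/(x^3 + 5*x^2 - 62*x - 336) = (x + 4)/(x - 8)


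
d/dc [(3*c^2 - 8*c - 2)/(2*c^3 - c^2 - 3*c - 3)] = (-6*c^4 + 32*c^3 - 5*c^2 - 22*c + 18)/(4*c^6 - 4*c^5 - 11*c^4 - 6*c^3 + 15*c^2 + 18*c + 9)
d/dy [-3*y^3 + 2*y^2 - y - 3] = -9*y^2 + 4*y - 1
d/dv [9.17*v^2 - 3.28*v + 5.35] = 18.34*v - 3.28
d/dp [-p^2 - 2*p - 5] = -2*p - 2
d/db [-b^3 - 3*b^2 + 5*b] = -3*b^2 - 6*b + 5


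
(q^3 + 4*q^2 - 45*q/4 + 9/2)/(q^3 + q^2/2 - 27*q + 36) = (q - 1/2)/(q - 4)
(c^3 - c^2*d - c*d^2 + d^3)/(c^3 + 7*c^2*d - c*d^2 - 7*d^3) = (c - d)/(c + 7*d)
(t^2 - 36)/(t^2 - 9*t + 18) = (t + 6)/(t - 3)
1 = 1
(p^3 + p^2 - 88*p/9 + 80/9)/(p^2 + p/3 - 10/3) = (3*p^2 + 8*p - 16)/(3*(p + 2))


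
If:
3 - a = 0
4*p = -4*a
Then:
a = 3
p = -3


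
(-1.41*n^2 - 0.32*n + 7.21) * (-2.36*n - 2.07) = 3.3276*n^3 + 3.6739*n^2 - 16.3532*n - 14.9247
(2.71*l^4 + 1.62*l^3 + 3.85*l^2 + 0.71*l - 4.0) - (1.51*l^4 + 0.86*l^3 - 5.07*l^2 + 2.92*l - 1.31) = 1.2*l^4 + 0.76*l^3 + 8.92*l^2 - 2.21*l - 2.69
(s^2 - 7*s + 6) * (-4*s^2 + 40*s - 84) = -4*s^4 + 68*s^3 - 388*s^2 + 828*s - 504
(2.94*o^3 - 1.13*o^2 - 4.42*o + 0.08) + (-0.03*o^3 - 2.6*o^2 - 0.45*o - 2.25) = 2.91*o^3 - 3.73*o^2 - 4.87*o - 2.17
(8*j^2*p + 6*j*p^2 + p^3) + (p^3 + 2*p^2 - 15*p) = 8*j^2*p + 6*j*p^2 + 2*p^3 + 2*p^2 - 15*p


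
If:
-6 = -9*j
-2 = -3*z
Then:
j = 2/3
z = 2/3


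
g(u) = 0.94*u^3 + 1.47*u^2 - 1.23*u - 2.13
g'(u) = 2.82*u^2 + 2.94*u - 1.23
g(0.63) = -2.09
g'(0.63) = 1.74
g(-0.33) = -1.60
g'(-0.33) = -1.89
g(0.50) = -2.26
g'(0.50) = 0.94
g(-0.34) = -1.58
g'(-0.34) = -1.90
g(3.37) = 46.40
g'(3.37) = 40.70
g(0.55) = -2.21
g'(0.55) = 1.24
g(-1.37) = -0.10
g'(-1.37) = 0.04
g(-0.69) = -0.89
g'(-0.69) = -1.92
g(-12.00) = -1400.01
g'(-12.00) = 369.57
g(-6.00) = -144.87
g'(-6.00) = 82.65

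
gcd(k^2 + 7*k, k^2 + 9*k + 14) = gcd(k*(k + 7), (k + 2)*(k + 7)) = k + 7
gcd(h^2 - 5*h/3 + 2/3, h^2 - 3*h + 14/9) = h - 2/3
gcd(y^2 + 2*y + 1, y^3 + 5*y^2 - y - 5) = y + 1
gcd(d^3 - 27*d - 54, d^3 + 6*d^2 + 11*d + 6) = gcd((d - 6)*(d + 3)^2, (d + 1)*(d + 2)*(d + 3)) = d + 3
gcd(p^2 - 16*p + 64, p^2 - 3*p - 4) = 1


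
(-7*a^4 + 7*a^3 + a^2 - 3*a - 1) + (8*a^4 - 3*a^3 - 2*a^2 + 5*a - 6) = a^4 + 4*a^3 - a^2 + 2*a - 7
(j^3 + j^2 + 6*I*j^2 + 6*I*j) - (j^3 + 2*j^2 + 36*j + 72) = -j^2 + 6*I*j^2 - 36*j + 6*I*j - 72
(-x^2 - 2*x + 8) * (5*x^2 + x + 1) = -5*x^4 - 11*x^3 + 37*x^2 + 6*x + 8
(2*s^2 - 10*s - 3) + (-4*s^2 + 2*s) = -2*s^2 - 8*s - 3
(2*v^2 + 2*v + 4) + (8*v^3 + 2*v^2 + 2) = 8*v^3 + 4*v^2 + 2*v + 6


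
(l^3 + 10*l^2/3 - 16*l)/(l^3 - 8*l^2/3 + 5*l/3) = (3*l^2 + 10*l - 48)/(3*l^2 - 8*l + 5)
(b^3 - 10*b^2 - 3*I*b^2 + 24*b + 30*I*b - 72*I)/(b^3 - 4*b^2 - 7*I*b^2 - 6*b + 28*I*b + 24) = (b^2 - 3*b*(2 + I) + 18*I)/(b^2 - 7*I*b - 6)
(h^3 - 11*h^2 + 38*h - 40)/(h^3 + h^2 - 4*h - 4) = (h^2 - 9*h + 20)/(h^2 + 3*h + 2)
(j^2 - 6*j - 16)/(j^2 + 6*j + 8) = (j - 8)/(j + 4)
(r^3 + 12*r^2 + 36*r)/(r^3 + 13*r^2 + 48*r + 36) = r/(r + 1)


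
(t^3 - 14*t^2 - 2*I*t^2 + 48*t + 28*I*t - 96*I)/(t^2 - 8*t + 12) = (t^2 - 2*t*(4 + I) + 16*I)/(t - 2)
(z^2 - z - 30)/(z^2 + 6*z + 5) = (z - 6)/(z + 1)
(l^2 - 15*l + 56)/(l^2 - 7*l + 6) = (l^2 - 15*l + 56)/(l^2 - 7*l + 6)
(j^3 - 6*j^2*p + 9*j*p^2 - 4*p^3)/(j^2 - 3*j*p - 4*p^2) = (j^2 - 2*j*p + p^2)/(j + p)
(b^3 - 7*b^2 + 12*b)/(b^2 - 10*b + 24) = b*(b - 3)/(b - 6)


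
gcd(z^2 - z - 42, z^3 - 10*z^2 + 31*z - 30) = 1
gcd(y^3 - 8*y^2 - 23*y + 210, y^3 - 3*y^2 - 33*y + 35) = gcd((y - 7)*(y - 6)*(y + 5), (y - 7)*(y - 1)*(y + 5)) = y^2 - 2*y - 35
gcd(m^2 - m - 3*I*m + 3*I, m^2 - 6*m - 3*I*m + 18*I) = m - 3*I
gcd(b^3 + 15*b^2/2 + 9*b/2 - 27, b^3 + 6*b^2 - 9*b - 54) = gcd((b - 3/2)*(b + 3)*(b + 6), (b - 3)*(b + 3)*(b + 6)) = b^2 + 9*b + 18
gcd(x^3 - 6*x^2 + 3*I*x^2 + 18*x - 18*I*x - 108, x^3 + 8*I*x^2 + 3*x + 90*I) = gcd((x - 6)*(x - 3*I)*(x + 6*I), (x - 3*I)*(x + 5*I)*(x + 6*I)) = x^2 + 3*I*x + 18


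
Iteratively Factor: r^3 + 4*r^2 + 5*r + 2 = (r + 2)*(r^2 + 2*r + 1) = (r + 1)*(r + 2)*(r + 1)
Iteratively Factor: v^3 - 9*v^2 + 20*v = (v)*(v^2 - 9*v + 20) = v*(v - 5)*(v - 4)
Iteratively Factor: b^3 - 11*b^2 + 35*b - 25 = (b - 5)*(b^2 - 6*b + 5) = (b - 5)^2*(b - 1)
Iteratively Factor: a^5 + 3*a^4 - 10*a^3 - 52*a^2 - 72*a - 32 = (a - 4)*(a^4 + 7*a^3 + 18*a^2 + 20*a + 8) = (a - 4)*(a + 2)*(a^3 + 5*a^2 + 8*a + 4) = (a - 4)*(a + 2)^2*(a^2 + 3*a + 2) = (a - 4)*(a + 1)*(a + 2)^2*(a + 2)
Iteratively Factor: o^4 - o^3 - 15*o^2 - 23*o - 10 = (o + 2)*(o^3 - 3*o^2 - 9*o - 5) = (o - 5)*(o + 2)*(o^2 + 2*o + 1) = (o - 5)*(o + 1)*(o + 2)*(o + 1)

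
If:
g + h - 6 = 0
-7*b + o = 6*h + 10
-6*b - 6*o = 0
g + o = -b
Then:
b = -23/4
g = 0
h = 6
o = 23/4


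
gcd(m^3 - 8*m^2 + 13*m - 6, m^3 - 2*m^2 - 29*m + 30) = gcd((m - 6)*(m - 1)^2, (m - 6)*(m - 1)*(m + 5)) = m^2 - 7*m + 6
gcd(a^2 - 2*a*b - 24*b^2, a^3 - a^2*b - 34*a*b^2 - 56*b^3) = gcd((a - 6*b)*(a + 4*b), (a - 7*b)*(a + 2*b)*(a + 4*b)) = a + 4*b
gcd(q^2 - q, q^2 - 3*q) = q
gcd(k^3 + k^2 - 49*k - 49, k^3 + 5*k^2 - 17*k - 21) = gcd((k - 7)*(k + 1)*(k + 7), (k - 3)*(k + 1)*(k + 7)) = k^2 + 8*k + 7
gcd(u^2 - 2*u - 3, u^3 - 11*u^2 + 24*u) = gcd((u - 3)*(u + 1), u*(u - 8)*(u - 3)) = u - 3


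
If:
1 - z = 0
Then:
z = 1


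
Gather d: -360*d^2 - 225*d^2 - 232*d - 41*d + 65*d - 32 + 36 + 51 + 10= -585*d^2 - 208*d + 65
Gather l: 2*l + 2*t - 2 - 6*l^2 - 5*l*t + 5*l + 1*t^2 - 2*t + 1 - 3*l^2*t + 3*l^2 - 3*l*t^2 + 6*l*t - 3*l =l^2*(-3*t - 3) + l*(-3*t^2 + t + 4) + t^2 - 1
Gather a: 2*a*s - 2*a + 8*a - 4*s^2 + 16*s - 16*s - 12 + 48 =a*(2*s + 6) - 4*s^2 + 36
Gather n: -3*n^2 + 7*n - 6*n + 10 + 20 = -3*n^2 + n + 30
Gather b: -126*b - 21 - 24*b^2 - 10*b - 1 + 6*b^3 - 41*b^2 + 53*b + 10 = 6*b^3 - 65*b^2 - 83*b - 12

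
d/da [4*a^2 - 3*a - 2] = 8*a - 3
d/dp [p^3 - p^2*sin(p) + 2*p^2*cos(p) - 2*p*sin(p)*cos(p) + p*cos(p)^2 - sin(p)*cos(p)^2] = -2*p^2*sin(p) - p^2*cos(p) + 3*p^2 - 2*p*sin(p) - p*sin(2*p) + 4*p*cos(p) - 2*p*cos(2*p) - sin(2*p) - cos(p)/4 + cos(2*p)/2 - 3*cos(3*p)/4 + 1/2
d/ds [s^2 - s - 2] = 2*s - 1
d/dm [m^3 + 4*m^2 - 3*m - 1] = 3*m^2 + 8*m - 3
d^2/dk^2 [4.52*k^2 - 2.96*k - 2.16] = 9.04000000000000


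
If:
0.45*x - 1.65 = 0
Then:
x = 3.67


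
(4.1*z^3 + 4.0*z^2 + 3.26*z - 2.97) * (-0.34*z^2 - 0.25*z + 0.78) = -1.394*z^5 - 2.385*z^4 + 1.0896*z^3 + 3.3148*z^2 + 3.2853*z - 2.3166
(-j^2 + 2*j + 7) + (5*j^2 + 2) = 4*j^2 + 2*j + 9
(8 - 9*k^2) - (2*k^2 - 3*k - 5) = -11*k^2 + 3*k + 13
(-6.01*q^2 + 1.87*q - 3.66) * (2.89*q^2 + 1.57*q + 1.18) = -17.3689*q^4 - 4.0314*q^3 - 14.7333*q^2 - 3.5396*q - 4.3188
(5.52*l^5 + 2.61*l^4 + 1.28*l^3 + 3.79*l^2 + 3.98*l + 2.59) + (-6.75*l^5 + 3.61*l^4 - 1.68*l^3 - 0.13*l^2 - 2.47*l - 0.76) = -1.23*l^5 + 6.22*l^4 - 0.4*l^3 + 3.66*l^2 + 1.51*l + 1.83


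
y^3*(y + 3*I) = y^4 + 3*I*y^3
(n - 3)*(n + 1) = n^2 - 2*n - 3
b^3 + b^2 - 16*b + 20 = (b - 2)^2*(b + 5)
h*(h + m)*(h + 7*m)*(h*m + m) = h^4*m + 8*h^3*m^2 + h^3*m + 7*h^2*m^3 + 8*h^2*m^2 + 7*h*m^3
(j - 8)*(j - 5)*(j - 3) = j^3 - 16*j^2 + 79*j - 120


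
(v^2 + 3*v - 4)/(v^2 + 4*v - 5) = (v + 4)/(v + 5)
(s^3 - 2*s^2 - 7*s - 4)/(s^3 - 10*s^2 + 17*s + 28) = (s + 1)/(s - 7)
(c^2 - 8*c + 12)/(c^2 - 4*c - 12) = (c - 2)/(c + 2)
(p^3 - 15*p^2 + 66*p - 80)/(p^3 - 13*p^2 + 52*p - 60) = (p - 8)/(p - 6)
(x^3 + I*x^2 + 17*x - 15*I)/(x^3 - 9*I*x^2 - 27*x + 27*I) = (x^2 + 4*I*x + 5)/(x^2 - 6*I*x - 9)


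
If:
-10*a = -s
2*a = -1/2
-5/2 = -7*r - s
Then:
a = -1/4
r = 5/7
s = -5/2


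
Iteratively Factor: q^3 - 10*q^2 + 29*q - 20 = (q - 5)*(q^2 - 5*q + 4) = (q - 5)*(q - 4)*(q - 1)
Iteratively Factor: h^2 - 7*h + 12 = (h - 4)*(h - 3)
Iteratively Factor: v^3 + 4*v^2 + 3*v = (v)*(v^2 + 4*v + 3) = v*(v + 1)*(v + 3)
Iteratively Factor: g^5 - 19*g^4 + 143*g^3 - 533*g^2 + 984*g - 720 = (g - 3)*(g^4 - 16*g^3 + 95*g^2 - 248*g + 240) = (g - 5)*(g - 3)*(g^3 - 11*g^2 + 40*g - 48) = (g - 5)*(g - 3)^2*(g^2 - 8*g + 16) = (g - 5)*(g - 4)*(g - 3)^2*(g - 4)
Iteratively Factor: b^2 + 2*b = (b)*(b + 2)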